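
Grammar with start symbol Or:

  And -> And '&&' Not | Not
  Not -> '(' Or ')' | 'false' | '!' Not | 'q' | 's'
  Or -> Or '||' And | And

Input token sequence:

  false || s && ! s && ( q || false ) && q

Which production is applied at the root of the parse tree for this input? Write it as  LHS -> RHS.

[Or [Or [And [Not false]]] || [And [And [And [And [Not s]] && [Not ! [Not s]]] && [Not ( [Or [Or [And [Not q]]] || [And [Not false]]] )]] && [Not q]]]

Or -> Or '||' And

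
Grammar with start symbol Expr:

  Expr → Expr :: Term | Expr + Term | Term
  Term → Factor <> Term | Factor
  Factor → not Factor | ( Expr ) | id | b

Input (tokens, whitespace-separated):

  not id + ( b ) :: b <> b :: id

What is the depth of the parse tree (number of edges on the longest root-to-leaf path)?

8

[Expr [Expr [Expr [Expr [Term [Factor not [Factor id]]]] + [Term [Factor ( [Expr [Term [Factor b]]] )]]] :: [Term [Factor b] <> [Term [Factor b]]]] :: [Term [Factor id]]]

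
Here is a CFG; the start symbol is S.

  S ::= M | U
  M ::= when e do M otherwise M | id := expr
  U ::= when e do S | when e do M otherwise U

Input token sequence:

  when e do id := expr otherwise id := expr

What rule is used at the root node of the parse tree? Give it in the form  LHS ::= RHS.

[S [M when e do [M id := expr] otherwise [M id := expr]]]

S ::= M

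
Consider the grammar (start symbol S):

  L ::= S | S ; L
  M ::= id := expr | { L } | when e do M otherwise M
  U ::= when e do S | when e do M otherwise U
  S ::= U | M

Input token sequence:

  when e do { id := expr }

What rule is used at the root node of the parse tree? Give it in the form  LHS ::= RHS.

[S [U when e do [S [M { [L [S [M id := expr]]] }]]]]

S ::= U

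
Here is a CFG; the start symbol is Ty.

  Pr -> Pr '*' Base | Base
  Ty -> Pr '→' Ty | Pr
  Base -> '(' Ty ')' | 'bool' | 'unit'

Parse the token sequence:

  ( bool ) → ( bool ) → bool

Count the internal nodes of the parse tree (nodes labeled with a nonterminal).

15

[Ty [Pr [Base ( [Ty [Pr [Base bool]]] )]] → [Ty [Pr [Base ( [Ty [Pr [Base bool]]] )]] → [Ty [Pr [Base bool]]]]]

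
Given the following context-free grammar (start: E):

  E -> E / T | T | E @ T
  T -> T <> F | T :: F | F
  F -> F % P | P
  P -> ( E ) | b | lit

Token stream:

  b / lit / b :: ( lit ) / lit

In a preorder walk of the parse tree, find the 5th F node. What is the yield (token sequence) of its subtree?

[E [E [E [E [T [F [P b]]]] / [T [F [P lit]]]] / [T [T [F [P b]]] :: [F [P ( [E [T [F [P lit]]]] )]]]] / [T [F [P lit]]]]

lit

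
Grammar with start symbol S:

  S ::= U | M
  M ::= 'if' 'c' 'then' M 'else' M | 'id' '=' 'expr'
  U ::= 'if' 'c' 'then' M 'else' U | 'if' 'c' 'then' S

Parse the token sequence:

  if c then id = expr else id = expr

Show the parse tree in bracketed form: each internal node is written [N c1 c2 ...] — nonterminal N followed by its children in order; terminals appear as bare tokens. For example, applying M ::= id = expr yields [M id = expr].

[S [M if c then [M id = expr] else [M id = expr]]]

S
M
if c then M else M
if c then id = expr else M
if c then id = expr else id = expr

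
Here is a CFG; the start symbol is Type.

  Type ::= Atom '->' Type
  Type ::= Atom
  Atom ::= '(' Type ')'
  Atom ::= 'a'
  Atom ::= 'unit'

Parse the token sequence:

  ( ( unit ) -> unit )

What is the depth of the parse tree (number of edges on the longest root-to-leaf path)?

[Type [Atom ( [Type [Atom ( [Type [Atom unit]] )] -> [Type [Atom unit]]] )]]

6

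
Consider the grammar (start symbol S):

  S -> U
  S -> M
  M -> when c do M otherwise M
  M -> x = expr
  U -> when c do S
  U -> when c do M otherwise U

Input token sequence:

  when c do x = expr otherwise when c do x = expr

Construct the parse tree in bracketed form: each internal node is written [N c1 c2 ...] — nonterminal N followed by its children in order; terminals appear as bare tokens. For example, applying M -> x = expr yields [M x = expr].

S
U
when c do M otherwise U
when c do x = expr otherwise U
when c do x = expr otherwise when c do S
when c do x = expr otherwise when c do M
when c do x = expr otherwise when c do x = expr

[S [U when c do [M x = expr] otherwise [U when c do [S [M x = expr]]]]]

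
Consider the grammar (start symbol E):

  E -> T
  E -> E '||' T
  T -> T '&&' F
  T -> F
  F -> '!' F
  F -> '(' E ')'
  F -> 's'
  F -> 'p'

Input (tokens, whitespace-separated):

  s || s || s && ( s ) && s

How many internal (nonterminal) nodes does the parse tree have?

16

[E [E [E [T [F s]]] || [T [F s]]] || [T [T [T [F s]] && [F ( [E [T [F s]]] )]] && [F s]]]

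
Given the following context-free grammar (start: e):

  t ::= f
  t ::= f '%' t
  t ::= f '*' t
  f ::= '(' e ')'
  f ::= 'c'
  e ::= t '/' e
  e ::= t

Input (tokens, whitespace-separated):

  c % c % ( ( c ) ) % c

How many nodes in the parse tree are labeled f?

6

[e [t [f c] % [t [f c] % [t [f ( [e [t [f ( [e [t [f c]]] )]]] )] % [t [f c]]]]]]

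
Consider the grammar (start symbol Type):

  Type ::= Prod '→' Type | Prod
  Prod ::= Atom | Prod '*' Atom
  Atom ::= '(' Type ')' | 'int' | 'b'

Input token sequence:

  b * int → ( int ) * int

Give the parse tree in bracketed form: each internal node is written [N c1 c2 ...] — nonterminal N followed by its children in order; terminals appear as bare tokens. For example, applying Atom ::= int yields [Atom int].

Type
Prod → Type
Prod * Atom → Type
Atom * Atom → Type
b * Atom → Type
b * int → Type
b * int → Prod
b * int → Prod * Atom
b * int → Atom * Atom
b * int → ( Type ) * Atom
b * int → ( Prod ) * Atom
b * int → ( Atom ) * Atom
b * int → ( int ) * Atom
b * int → ( int ) * int

[Type [Prod [Prod [Atom b]] * [Atom int]] → [Type [Prod [Prod [Atom ( [Type [Prod [Atom int]]] )]] * [Atom int]]]]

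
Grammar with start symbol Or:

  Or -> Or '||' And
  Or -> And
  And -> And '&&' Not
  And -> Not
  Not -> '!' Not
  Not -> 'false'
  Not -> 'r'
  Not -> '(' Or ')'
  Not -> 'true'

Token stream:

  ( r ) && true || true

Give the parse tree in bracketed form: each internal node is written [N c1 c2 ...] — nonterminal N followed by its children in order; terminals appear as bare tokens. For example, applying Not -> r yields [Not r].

Or
Or || And
And || And
And && Not || And
Not && Not || And
( Or ) && Not || And
( And ) && Not || And
( Not ) && Not || And
( r ) && Not || And
( r ) && true || And
( r ) && true || Not
( r ) && true || true

[Or [Or [And [And [Not ( [Or [And [Not r]]] )]] && [Not true]]] || [And [Not true]]]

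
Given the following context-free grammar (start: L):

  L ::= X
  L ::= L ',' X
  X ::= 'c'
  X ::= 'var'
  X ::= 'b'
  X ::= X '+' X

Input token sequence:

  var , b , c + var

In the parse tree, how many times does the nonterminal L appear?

3

[L [L [L [X var]] , [X b]] , [X [X c] + [X var]]]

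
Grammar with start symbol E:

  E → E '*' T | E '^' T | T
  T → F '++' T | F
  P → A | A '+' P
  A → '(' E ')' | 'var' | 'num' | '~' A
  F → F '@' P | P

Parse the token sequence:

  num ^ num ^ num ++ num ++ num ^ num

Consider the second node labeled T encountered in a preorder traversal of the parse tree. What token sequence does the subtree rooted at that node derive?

[E [E [E [E [T [F [P [A num]]]]] ^ [T [F [P [A num]]]]] ^ [T [F [P [A num]]] ++ [T [F [P [A num]]] ++ [T [F [P [A num]]]]]]] ^ [T [F [P [A num]]]]]

num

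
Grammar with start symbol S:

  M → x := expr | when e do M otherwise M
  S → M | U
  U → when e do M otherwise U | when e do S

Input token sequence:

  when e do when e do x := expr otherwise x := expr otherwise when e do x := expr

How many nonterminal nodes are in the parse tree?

8

[S [U when e do [M when e do [M x := expr] otherwise [M x := expr]] otherwise [U when e do [S [M x := expr]]]]]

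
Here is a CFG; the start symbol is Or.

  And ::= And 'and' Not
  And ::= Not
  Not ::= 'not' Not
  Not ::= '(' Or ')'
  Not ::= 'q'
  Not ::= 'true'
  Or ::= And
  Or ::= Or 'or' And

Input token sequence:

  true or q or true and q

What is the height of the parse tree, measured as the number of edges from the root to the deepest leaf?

5

[Or [Or [Or [And [Not true]]] or [And [Not q]]] or [And [And [Not true]] and [Not q]]]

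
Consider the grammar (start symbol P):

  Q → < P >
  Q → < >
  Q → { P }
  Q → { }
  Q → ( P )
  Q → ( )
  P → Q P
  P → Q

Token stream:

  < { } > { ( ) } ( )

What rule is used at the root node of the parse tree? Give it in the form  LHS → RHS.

[P [Q < [P [Q { }]] >] [P [Q { [P [Q ( )]] }] [P [Q ( )]]]]

P → Q P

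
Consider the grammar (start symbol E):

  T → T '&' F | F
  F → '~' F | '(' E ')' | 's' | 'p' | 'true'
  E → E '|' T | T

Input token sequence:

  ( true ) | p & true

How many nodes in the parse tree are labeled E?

[E [E [T [F ( [E [T [F true]]] )]]] | [T [T [F p]] & [F true]]]

3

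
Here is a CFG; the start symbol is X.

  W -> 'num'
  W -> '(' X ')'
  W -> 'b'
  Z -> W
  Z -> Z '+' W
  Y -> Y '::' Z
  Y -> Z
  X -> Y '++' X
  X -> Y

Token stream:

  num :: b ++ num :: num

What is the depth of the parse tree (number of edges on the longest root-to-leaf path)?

[X [Y [Y [Z [W num]]] :: [Z [W b]]] ++ [X [Y [Y [Z [W num]]] :: [Z [W num]]]]]

6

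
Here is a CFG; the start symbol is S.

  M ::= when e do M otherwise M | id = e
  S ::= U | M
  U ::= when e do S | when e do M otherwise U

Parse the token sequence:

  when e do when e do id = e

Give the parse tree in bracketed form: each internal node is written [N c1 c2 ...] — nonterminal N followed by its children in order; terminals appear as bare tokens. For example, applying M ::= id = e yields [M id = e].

[S [U when e do [S [U when e do [S [M id = e]]]]]]

S
U
when e do S
when e do U
when e do when e do S
when e do when e do M
when e do when e do id = e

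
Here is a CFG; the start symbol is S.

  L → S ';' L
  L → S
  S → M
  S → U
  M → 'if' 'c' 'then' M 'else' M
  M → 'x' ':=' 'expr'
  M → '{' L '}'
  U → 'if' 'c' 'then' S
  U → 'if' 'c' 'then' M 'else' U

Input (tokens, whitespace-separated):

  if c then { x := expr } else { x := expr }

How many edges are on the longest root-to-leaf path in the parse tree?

[S [M if c then [M { [L [S [M x := expr]]] }] else [M { [L [S [M x := expr]]] }]]]

6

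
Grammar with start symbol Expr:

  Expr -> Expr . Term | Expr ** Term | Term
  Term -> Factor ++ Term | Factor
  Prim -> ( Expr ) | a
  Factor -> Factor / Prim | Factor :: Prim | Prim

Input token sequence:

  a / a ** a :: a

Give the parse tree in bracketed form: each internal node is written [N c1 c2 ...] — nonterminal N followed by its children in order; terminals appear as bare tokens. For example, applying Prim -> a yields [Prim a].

Expr
Expr ** Term
Term ** Term
Factor ** Term
Factor / Prim ** Term
Prim / Prim ** Term
a / Prim ** Term
a / a ** Term
a / a ** Factor
a / a ** Factor :: Prim
a / a ** Prim :: Prim
a / a ** a :: Prim
a / a ** a :: a

[Expr [Expr [Term [Factor [Factor [Prim a]] / [Prim a]]]] ** [Term [Factor [Factor [Prim a]] :: [Prim a]]]]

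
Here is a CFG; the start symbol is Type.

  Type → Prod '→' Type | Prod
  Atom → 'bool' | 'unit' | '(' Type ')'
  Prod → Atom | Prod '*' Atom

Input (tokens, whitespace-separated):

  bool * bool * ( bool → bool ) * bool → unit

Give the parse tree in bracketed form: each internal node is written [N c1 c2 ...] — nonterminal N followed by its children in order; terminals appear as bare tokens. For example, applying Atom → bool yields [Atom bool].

[Type [Prod [Prod [Prod [Prod [Atom bool]] * [Atom bool]] * [Atom ( [Type [Prod [Atom bool]] → [Type [Prod [Atom bool]]]] )]] * [Atom bool]] → [Type [Prod [Atom unit]]]]

Type
Prod → Type
Prod * Atom → Type
Prod * Atom * Atom → Type
Prod * Atom * Atom * Atom → Type
Atom * Atom * Atom * Atom → Type
bool * Atom * Atom * Atom → Type
bool * bool * Atom * Atom → Type
bool * bool * ( Type ) * Atom → Type
bool * bool * ( Prod → Type ) * Atom → Type
bool * bool * ( Atom → Type ) * Atom → Type
bool * bool * ( bool → Type ) * Atom → Type
bool * bool * ( bool → Prod ) * Atom → Type
bool * bool * ( bool → Atom ) * Atom → Type
bool * bool * ( bool → bool ) * Atom → Type
bool * bool * ( bool → bool ) * bool → Type
bool * bool * ( bool → bool ) * bool → Prod
bool * bool * ( bool → bool ) * bool → Atom
bool * bool * ( bool → bool ) * bool → unit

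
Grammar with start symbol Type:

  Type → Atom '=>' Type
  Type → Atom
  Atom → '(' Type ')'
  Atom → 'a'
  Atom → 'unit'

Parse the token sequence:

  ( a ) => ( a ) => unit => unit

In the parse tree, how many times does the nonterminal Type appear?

6

[Type [Atom ( [Type [Atom a]] )] => [Type [Atom ( [Type [Atom a]] )] => [Type [Atom unit] => [Type [Atom unit]]]]]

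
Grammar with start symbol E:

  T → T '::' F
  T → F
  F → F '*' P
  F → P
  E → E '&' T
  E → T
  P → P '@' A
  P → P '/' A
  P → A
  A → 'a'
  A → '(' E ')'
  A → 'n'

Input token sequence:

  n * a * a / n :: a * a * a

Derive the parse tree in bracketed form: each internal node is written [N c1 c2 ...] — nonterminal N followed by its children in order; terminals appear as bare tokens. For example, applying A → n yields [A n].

[E [T [T [F [F [F [P [A n]]] * [P [A a]]] * [P [P [A a]] / [A n]]]] :: [F [F [F [P [A a]]] * [P [A a]]] * [P [A a]]]]]

E
T
T :: F
F :: F
F * P :: F
F * P * P :: F
P * P * P :: F
A * P * P :: F
n * P * P :: F
n * A * P :: F
n * a * P :: F
n * a * P / A :: F
n * a * A / A :: F
n * a * a / A :: F
n * a * a / n :: F
n * a * a / n :: F * P
n * a * a / n :: F * P * P
n * a * a / n :: P * P * P
n * a * a / n :: A * P * P
n * a * a / n :: a * P * P
n * a * a / n :: a * A * P
n * a * a / n :: a * a * P
n * a * a / n :: a * a * A
n * a * a / n :: a * a * a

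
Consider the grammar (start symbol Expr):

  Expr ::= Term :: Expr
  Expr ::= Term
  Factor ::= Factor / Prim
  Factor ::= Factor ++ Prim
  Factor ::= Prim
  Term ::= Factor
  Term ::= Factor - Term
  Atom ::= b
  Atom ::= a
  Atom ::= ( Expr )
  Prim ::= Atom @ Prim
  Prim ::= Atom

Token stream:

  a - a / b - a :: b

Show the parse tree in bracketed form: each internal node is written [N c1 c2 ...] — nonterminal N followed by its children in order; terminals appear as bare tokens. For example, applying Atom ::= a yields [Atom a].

Expr
Term :: Expr
Factor - Term :: Expr
Prim - Term :: Expr
Atom - Term :: Expr
a - Term :: Expr
a - Factor - Term :: Expr
a - Factor / Prim - Term :: Expr
a - Prim / Prim - Term :: Expr
a - Atom / Prim - Term :: Expr
a - a / Prim - Term :: Expr
a - a / Atom - Term :: Expr
a - a / b - Term :: Expr
a - a / b - Factor :: Expr
a - a / b - Prim :: Expr
a - a / b - Atom :: Expr
a - a / b - a :: Expr
a - a / b - a :: Term
a - a / b - a :: Factor
a - a / b - a :: Prim
a - a / b - a :: Atom
a - a / b - a :: b

[Expr [Term [Factor [Prim [Atom a]]] - [Term [Factor [Factor [Prim [Atom a]]] / [Prim [Atom b]]] - [Term [Factor [Prim [Atom a]]]]]] :: [Expr [Term [Factor [Prim [Atom b]]]]]]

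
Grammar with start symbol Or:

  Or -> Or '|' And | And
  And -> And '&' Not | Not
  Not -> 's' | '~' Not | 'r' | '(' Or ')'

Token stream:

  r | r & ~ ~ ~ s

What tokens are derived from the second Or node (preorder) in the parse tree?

[Or [Or [And [Not r]]] | [And [And [Not r]] & [Not ~ [Not ~ [Not ~ [Not s]]]]]]

r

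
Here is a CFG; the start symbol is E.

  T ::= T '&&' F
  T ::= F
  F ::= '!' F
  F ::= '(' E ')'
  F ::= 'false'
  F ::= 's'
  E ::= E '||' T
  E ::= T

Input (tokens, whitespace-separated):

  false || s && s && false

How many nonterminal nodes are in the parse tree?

[E [E [T [F false]]] || [T [T [T [F s]] && [F s]] && [F false]]]

10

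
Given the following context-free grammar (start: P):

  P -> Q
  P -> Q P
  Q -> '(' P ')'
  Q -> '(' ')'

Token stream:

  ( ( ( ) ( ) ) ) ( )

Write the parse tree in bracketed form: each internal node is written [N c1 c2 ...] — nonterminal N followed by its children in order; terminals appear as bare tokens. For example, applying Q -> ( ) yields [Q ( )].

P
Q P
( P ) P
( Q ) P
( ( P ) ) P
( ( Q P ) ) P
( ( ( ) P ) ) P
( ( ( ) Q ) ) P
( ( ( ) ( ) ) ) P
( ( ( ) ( ) ) ) Q
( ( ( ) ( ) ) ) ( )

[P [Q ( [P [Q ( [P [Q ( )] [P [Q ( )]]] )]] )] [P [Q ( )]]]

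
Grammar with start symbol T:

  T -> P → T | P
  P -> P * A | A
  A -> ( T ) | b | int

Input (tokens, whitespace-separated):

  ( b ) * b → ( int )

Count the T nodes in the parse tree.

[T [P [P [A ( [T [P [A b]]] )]] * [A b]] → [T [P [A ( [T [P [A int]]] )]]]]

4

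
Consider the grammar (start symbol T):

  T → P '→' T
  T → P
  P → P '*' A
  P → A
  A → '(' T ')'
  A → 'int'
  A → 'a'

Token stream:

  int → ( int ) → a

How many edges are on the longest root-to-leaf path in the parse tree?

7

[T [P [A int]] → [T [P [A ( [T [P [A int]]] )]] → [T [P [A a]]]]]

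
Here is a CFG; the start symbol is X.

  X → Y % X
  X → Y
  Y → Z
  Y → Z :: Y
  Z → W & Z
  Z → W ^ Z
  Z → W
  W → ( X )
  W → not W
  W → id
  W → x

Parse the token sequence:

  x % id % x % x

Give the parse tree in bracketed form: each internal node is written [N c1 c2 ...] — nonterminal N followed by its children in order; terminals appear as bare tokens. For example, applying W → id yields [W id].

X
Y % X
Z % X
W % X
x % X
x % Y % X
x % Z % X
x % W % X
x % id % X
x % id % Y % X
x % id % Z % X
x % id % W % X
x % id % x % X
x % id % x % Y
x % id % x % Z
x % id % x % W
x % id % x % x

[X [Y [Z [W x]]] % [X [Y [Z [W id]]] % [X [Y [Z [W x]]] % [X [Y [Z [W x]]]]]]]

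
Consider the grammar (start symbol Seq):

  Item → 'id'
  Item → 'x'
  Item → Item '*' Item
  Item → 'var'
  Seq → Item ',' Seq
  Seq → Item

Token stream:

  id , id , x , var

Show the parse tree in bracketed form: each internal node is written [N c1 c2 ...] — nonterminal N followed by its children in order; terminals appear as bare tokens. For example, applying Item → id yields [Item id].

Seq
Item , Seq
id , Seq
id , Item , Seq
id , id , Seq
id , id , Item , Seq
id , id , x , Seq
id , id , x , Item
id , id , x , var

[Seq [Item id] , [Seq [Item id] , [Seq [Item x] , [Seq [Item var]]]]]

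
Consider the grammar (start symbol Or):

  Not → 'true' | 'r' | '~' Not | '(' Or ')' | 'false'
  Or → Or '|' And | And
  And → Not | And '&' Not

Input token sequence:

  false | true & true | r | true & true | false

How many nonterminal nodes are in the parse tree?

[Or [Or [Or [Or [Or [And [Not false]]] | [And [And [Not true]] & [Not true]]] | [And [Not r]]] | [And [And [Not true]] & [Not true]]] | [And [Not false]]]

19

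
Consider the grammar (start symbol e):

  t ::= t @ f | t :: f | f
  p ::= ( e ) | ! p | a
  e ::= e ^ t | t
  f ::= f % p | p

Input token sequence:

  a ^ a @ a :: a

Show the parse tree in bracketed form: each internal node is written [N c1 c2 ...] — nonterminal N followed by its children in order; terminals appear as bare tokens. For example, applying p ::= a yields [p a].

e
e ^ t
t ^ t
f ^ t
p ^ t
a ^ t
a ^ t :: f
a ^ t @ f :: f
a ^ f @ f :: f
a ^ p @ f :: f
a ^ a @ f :: f
a ^ a @ p :: f
a ^ a @ a :: f
a ^ a @ a :: p
a ^ a @ a :: a

[e [e [t [f [p a]]]] ^ [t [t [t [f [p a]]] @ [f [p a]]] :: [f [p a]]]]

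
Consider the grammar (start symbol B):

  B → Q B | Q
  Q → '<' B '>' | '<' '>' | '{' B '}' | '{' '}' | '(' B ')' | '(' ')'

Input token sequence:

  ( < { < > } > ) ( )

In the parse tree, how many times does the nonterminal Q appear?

5

[B [Q ( [B [Q < [B [Q { [B [Q < >]] }]] >]] )] [B [Q ( )]]]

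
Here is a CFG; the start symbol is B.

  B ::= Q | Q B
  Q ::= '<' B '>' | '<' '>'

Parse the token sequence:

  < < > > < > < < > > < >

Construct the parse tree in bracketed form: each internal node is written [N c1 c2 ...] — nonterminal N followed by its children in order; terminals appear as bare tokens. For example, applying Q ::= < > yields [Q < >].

B
Q B
< B > B
< Q > B
< < > > B
< < > > Q B
< < > > < > B
< < > > < > Q B
< < > > < > < B > B
< < > > < > < Q > B
< < > > < > < < > > B
< < > > < > < < > > Q
< < > > < > < < > > < >

[B [Q < [B [Q < >]] >] [B [Q < >] [B [Q < [B [Q < >]] >] [B [Q < >]]]]]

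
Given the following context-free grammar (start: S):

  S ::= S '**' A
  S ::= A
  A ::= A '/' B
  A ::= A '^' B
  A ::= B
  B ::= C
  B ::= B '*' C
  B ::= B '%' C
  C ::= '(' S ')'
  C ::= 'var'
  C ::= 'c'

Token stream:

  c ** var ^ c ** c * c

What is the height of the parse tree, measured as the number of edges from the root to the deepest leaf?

[S [S [S [A [B [C c]]]] ** [A [A [B [C var]]] ^ [B [C c]]]] ** [A [B [B [C c]] * [C c]]]]

6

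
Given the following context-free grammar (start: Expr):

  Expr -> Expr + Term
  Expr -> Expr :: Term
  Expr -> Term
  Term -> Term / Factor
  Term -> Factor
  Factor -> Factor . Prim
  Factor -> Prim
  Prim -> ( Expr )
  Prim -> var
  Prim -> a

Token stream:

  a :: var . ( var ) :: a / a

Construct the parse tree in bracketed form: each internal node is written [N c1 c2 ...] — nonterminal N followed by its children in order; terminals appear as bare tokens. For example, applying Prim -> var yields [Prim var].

Expr
Expr :: Term
Expr :: Term :: Term
Term :: Term :: Term
Factor :: Term :: Term
Prim :: Term :: Term
a :: Term :: Term
a :: Factor :: Term
a :: Factor . Prim :: Term
a :: Prim . Prim :: Term
a :: var . Prim :: Term
a :: var . ( Expr ) :: Term
a :: var . ( Term ) :: Term
a :: var . ( Factor ) :: Term
a :: var . ( Prim ) :: Term
a :: var . ( var ) :: Term
a :: var . ( var ) :: Term / Factor
a :: var . ( var ) :: Factor / Factor
a :: var . ( var ) :: Prim / Factor
a :: var . ( var ) :: a / Factor
a :: var . ( var ) :: a / Prim
a :: var . ( var ) :: a / a

[Expr [Expr [Expr [Term [Factor [Prim a]]]] :: [Term [Factor [Factor [Prim var]] . [Prim ( [Expr [Term [Factor [Prim var]]]] )]]]] :: [Term [Term [Factor [Prim a]]] / [Factor [Prim a]]]]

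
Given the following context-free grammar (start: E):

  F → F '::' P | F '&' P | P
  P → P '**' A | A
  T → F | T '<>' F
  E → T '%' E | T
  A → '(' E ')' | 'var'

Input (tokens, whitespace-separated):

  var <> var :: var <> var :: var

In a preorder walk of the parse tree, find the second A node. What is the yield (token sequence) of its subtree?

[E [T [T [T [F [P [A var]]]] <> [F [F [P [A var]]] :: [P [A var]]]] <> [F [F [P [A var]]] :: [P [A var]]]]]

var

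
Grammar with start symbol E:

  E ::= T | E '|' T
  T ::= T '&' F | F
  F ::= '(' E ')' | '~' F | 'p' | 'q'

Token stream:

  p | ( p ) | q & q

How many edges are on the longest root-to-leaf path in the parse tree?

7

[E [E [E [T [F p]]] | [T [F ( [E [T [F p]]] )]]] | [T [T [F q]] & [F q]]]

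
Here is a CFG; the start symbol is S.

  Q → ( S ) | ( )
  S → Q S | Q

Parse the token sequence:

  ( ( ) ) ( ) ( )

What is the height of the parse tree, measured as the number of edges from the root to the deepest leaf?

[S [Q ( [S [Q ( )]] )] [S [Q ( )] [S [Q ( )]]]]

4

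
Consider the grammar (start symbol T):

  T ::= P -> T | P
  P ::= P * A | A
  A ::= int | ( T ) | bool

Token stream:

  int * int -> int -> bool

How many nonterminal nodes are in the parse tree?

[T [P [P [A int]] * [A int]] -> [T [P [A int]] -> [T [P [A bool]]]]]

11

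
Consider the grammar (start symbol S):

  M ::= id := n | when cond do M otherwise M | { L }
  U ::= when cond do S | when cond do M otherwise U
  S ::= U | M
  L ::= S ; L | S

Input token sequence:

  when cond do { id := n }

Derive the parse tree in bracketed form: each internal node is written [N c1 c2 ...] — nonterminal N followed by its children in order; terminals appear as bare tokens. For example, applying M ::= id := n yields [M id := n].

S
U
when cond do S
when cond do M
when cond do { L }
when cond do { S }
when cond do { M }
when cond do { id := n }

[S [U when cond do [S [M { [L [S [M id := n]]] }]]]]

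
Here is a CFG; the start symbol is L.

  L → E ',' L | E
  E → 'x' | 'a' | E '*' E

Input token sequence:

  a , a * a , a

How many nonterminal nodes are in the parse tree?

[L [E a] , [L [E [E a] * [E a]] , [L [E a]]]]

8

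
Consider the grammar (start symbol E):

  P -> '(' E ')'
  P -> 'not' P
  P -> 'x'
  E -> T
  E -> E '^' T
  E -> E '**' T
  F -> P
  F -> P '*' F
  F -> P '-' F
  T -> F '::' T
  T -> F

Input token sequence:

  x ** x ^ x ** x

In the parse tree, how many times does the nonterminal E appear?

[E [E [E [E [T [F [P x]]]] ** [T [F [P x]]]] ^ [T [F [P x]]]] ** [T [F [P x]]]]

4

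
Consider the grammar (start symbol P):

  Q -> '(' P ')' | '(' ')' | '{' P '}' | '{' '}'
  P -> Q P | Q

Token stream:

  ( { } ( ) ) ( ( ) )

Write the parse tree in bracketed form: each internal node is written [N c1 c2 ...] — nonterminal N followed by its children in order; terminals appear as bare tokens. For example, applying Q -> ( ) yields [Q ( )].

P
Q P
( P ) P
( Q P ) P
( { } P ) P
( { } Q ) P
( { } ( ) ) P
( { } ( ) ) Q
( { } ( ) ) ( P )
( { } ( ) ) ( Q )
( { } ( ) ) ( ( ) )

[P [Q ( [P [Q { }] [P [Q ( )]]] )] [P [Q ( [P [Q ( )]] )]]]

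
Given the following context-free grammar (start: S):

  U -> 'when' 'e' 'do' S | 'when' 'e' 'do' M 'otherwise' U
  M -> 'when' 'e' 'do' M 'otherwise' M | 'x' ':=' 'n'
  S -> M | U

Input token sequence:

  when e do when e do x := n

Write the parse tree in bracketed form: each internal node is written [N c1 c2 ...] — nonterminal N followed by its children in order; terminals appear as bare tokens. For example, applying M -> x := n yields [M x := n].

S
U
when e do S
when e do U
when e do when e do S
when e do when e do M
when e do when e do x := n

[S [U when e do [S [U when e do [S [M x := n]]]]]]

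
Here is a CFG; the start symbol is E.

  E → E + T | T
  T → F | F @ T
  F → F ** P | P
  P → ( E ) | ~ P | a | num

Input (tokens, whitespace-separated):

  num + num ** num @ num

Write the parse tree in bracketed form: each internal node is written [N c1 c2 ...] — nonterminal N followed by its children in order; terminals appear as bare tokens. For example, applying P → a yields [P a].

E
E + T
T + T
F + T
P + T
num + T
num + F @ T
num + F ** P @ T
num + P ** P @ T
num + num ** P @ T
num + num ** num @ T
num + num ** num @ F
num + num ** num @ P
num + num ** num @ num

[E [E [T [F [P num]]]] + [T [F [F [P num]] ** [P num]] @ [T [F [P num]]]]]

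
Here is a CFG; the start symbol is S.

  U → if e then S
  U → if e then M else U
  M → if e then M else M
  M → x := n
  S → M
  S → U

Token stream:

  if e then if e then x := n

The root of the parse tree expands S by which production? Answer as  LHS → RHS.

S → U

[S [U if e then [S [U if e then [S [M x := n]]]]]]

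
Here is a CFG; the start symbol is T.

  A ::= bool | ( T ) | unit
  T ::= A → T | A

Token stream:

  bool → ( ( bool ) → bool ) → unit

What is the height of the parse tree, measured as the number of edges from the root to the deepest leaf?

7

[T [A bool] → [T [A ( [T [A ( [T [A bool]] )] → [T [A bool]]] )] → [T [A unit]]]]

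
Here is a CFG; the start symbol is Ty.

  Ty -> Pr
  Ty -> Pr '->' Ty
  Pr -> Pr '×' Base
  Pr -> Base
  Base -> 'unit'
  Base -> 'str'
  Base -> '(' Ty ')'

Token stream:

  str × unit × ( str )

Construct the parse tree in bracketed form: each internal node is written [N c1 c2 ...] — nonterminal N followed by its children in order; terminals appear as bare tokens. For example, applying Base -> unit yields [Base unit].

Ty
Pr
Pr × Base
Pr × Base × Base
Base × Base × Base
str × Base × Base
str × unit × Base
str × unit × ( Ty )
str × unit × ( Pr )
str × unit × ( Base )
str × unit × ( str )

[Ty [Pr [Pr [Pr [Base str]] × [Base unit]] × [Base ( [Ty [Pr [Base str]]] )]]]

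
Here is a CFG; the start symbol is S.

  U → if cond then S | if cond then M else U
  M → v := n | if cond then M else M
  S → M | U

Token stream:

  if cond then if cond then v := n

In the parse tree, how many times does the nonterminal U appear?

2

[S [U if cond then [S [U if cond then [S [M v := n]]]]]]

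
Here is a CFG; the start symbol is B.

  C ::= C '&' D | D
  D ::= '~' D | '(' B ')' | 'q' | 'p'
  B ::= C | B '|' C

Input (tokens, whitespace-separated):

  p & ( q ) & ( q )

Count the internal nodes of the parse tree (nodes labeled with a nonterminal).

[B [C [C [C [D p]] & [D ( [B [C [D q]]] )]] & [D ( [B [C [D q]]] )]]]

13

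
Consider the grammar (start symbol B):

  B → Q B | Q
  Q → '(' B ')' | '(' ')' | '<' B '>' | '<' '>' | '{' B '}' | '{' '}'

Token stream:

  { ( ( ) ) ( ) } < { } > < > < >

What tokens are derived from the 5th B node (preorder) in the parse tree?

[B [Q { [B [Q ( [B [Q ( )]] )] [B [Q ( )]]] }] [B [Q < [B [Q { }]] >] [B [Q < >] [B [Q < >]]]]]

< { } > < > < >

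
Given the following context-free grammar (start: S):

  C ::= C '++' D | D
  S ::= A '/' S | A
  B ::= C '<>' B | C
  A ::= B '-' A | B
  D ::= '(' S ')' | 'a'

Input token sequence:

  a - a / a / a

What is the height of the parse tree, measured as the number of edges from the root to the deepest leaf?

7

[S [A [B [C [D a]]] - [A [B [C [D a]]]]] / [S [A [B [C [D a]]]] / [S [A [B [C [D a]]]]]]]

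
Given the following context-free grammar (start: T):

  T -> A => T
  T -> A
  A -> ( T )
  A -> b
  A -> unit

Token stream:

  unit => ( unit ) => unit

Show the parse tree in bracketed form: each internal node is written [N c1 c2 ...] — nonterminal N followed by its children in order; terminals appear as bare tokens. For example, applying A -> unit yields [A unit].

[T [A unit] => [T [A ( [T [A unit]] )] => [T [A unit]]]]

T
A => T
unit => T
unit => A => T
unit => ( T ) => T
unit => ( A ) => T
unit => ( unit ) => T
unit => ( unit ) => A
unit => ( unit ) => unit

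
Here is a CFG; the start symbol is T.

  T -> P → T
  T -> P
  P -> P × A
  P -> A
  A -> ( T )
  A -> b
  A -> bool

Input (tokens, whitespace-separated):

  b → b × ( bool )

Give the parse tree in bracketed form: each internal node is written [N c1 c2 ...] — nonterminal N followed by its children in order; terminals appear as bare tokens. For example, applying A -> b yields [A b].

T
P → T
A → T
b → T
b → P
b → P × A
b → A × A
b → b × A
b → b × ( T )
b → b × ( P )
b → b × ( A )
b → b × ( bool )

[T [P [A b]] → [T [P [P [A b]] × [A ( [T [P [A bool]]] )]]]]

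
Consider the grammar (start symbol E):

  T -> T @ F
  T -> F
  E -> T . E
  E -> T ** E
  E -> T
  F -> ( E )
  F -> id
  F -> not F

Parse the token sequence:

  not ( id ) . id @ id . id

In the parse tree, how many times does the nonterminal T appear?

[E [T [F not [F ( [E [T [F id]]] )]]] . [E [T [T [F id]] @ [F id]] . [E [T [F id]]]]]

5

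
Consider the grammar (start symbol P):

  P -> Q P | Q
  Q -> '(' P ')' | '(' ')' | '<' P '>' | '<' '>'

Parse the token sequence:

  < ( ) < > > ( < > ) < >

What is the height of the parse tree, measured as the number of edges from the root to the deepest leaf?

5

[P [Q < [P [Q ( )] [P [Q < >]]] >] [P [Q ( [P [Q < >]] )] [P [Q < >]]]]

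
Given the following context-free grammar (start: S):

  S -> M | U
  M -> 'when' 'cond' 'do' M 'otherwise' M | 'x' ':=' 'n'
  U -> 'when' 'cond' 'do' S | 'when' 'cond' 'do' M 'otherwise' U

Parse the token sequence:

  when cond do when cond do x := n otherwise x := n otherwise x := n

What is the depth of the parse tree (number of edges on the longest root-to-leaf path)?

[S [M when cond do [M when cond do [M x := n] otherwise [M x := n]] otherwise [M x := n]]]

4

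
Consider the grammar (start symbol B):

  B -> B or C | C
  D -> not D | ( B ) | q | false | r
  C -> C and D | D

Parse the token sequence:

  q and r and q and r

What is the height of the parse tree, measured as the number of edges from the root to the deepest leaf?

6

[B [C [C [C [C [D q]] and [D r]] and [D q]] and [D r]]]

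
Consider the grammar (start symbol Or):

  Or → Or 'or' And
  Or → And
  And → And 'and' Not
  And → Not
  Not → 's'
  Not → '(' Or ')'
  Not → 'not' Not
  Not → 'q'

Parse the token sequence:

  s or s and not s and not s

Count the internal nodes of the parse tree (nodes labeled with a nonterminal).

[Or [Or [And [Not s]]] or [And [And [And [Not s]] and [Not not [Not s]]] and [Not not [Not s]]]]

12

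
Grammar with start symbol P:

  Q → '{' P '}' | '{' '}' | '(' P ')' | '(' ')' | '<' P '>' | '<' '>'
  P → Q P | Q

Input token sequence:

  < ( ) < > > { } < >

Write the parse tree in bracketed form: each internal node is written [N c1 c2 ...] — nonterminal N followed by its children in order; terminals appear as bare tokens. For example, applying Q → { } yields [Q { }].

[P [Q < [P [Q ( )] [P [Q < >]]] >] [P [Q { }] [P [Q < >]]]]

P
Q P
< P > P
< Q P > P
< ( ) P > P
< ( ) Q > P
< ( ) < > > P
< ( ) < > > Q P
< ( ) < > > { } P
< ( ) < > > { } Q
< ( ) < > > { } < >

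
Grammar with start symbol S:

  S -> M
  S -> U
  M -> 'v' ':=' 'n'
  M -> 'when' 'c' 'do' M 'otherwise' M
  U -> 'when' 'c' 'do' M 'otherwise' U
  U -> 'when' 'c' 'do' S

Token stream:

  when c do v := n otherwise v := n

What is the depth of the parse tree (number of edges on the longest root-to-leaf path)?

3

[S [M when c do [M v := n] otherwise [M v := n]]]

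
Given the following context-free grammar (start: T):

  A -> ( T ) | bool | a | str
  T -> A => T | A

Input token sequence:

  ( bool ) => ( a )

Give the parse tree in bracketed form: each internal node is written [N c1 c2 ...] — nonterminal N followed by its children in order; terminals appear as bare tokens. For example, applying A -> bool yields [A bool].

T
A => T
( T ) => T
( A ) => T
( bool ) => T
( bool ) => A
( bool ) => ( T )
( bool ) => ( A )
( bool ) => ( a )

[T [A ( [T [A bool]] )] => [T [A ( [T [A a]] )]]]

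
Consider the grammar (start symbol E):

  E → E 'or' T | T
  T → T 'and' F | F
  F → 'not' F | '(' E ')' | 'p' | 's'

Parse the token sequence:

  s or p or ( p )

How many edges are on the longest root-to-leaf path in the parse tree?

[E [E [E [T [F s]]] or [T [F p]]] or [T [F ( [E [T [F p]]] )]]]

6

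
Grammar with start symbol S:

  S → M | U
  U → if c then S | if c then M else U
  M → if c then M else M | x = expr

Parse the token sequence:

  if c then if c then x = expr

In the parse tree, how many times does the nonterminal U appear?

2

[S [U if c then [S [U if c then [S [M x = expr]]]]]]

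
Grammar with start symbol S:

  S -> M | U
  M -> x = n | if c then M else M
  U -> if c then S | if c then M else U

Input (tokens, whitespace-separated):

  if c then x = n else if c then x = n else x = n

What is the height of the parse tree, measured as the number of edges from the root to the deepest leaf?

[S [M if c then [M x = n] else [M if c then [M x = n] else [M x = n]]]]

4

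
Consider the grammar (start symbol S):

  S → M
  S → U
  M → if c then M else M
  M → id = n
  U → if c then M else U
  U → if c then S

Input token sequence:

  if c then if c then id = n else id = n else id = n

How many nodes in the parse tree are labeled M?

5

[S [M if c then [M if c then [M id = n] else [M id = n]] else [M id = n]]]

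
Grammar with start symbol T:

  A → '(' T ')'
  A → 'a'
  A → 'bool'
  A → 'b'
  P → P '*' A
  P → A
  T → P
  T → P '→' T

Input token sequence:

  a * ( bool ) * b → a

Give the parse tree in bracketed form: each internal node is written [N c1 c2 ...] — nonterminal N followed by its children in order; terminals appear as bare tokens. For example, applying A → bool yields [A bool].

T
P → T
P * A → T
P * A * A → T
A * A * A → T
a * A * A → T
a * ( T ) * A → T
a * ( P ) * A → T
a * ( A ) * A → T
a * ( bool ) * A → T
a * ( bool ) * b → T
a * ( bool ) * b → P
a * ( bool ) * b → A
a * ( bool ) * b → a

[T [P [P [P [A a]] * [A ( [T [P [A bool]]] )]] * [A b]] → [T [P [A a]]]]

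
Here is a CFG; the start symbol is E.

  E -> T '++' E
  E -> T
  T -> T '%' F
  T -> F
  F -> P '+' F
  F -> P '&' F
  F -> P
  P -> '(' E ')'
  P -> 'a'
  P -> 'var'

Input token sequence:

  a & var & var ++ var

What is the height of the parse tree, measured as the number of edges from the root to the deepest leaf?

6

[E [T [F [P a] & [F [P var] & [F [P var]]]]] ++ [E [T [F [P var]]]]]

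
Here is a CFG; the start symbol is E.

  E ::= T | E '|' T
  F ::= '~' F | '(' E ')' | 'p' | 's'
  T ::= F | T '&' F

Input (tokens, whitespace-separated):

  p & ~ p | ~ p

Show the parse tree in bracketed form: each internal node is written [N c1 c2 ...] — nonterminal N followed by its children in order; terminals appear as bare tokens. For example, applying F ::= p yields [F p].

E
E | T
T | T
T & F | T
F & F | T
p & F | T
p & ~ F | T
p & ~ p | T
p & ~ p | F
p & ~ p | ~ F
p & ~ p | ~ p

[E [E [T [T [F p]] & [F ~ [F p]]]] | [T [F ~ [F p]]]]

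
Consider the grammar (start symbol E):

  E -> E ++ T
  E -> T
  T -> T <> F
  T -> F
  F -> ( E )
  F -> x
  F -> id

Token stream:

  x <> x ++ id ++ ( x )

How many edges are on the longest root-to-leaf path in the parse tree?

6

[E [E [E [T [T [F x]] <> [F x]]] ++ [T [F id]]] ++ [T [F ( [E [T [F x]]] )]]]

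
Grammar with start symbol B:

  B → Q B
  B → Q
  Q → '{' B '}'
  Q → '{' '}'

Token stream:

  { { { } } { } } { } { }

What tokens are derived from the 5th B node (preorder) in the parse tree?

[B [Q { [B [Q { [B [Q { }]] }] [B [Q { }]]] }] [B [Q { }] [B [Q { }]]]]

{ } { }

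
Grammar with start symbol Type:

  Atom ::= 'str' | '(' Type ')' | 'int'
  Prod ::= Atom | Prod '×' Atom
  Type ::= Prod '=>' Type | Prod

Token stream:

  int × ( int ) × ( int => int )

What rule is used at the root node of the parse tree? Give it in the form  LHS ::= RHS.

[Type [Prod [Prod [Prod [Atom int]] × [Atom ( [Type [Prod [Atom int]]] )]] × [Atom ( [Type [Prod [Atom int]] => [Type [Prod [Atom int]]]] )]]]

Type ::= Prod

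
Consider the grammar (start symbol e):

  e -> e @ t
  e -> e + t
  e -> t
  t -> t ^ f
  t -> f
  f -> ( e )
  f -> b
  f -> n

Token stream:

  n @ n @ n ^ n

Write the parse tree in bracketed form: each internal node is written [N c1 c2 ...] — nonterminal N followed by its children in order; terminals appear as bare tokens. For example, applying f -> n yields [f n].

[e [e [e [t [f n]]] @ [t [f n]]] @ [t [t [f n]] ^ [f n]]]

e
e @ t
e @ t @ t
t @ t @ t
f @ t @ t
n @ t @ t
n @ f @ t
n @ n @ t
n @ n @ t ^ f
n @ n @ f ^ f
n @ n @ n ^ f
n @ n @ n ^ n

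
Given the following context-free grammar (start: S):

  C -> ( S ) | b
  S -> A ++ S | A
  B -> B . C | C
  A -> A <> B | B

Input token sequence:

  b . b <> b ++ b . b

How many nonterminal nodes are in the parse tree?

15

[S [A [A [B [B [C b]] . [C b]]] <> [B [C b]]] ++ [S [A [B [B [C b]] . [C b]]]]]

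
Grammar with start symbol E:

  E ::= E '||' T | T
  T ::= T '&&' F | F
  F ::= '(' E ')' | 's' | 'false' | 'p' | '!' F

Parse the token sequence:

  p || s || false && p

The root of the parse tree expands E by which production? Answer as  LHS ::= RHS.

E ::= E '||' T

[E [E [E [T [F p]]] || [T [F s]]] || [T [T [F false]] && [F p]]]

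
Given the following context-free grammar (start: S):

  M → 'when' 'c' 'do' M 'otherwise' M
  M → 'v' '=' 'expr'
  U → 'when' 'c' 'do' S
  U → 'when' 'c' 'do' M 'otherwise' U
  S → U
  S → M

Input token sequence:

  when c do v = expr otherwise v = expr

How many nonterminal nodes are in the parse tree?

4

[S [M when c do [M v = expr] otherwise [M v = expr]]]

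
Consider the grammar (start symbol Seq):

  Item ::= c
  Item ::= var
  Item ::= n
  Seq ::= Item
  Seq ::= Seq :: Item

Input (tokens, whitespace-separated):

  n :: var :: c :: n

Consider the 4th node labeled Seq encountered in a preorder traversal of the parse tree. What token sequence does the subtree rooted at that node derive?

[Seq [Seq [Seq [Seq [Item n]] :: [Item var]] :: [Item c]] :: [Item n]]

n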